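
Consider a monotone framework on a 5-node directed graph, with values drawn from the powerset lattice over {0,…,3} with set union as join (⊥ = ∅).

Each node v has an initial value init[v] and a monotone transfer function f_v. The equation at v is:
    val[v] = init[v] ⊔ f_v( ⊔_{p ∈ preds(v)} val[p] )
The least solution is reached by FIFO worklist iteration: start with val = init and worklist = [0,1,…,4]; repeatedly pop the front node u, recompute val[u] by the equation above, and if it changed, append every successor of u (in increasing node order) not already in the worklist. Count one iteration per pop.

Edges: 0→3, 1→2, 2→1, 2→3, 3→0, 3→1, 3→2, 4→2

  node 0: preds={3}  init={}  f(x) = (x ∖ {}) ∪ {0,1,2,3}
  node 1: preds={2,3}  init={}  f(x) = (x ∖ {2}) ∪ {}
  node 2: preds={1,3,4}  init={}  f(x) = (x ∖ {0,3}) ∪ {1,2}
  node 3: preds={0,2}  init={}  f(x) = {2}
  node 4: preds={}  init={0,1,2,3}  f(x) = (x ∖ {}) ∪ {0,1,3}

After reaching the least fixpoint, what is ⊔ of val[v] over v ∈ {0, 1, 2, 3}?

{0,1,2,3}

Worklist (8 pops):
  #1 pop 0: in={} → {0,1,2,3} (was {}); enqueue []
  #2 pop 1: in={} → {} (no change)
  #3 pop 2: in={0,1,2,3} → {1,2} (was {}); enqueue [1]
  #4 pop 3: in={0,1,2,3} → {2} (was {}); enqueue [0,2]
  #5 pop 4: in={} → {0,1,2,3} (no change)
  #6 pop 1: in={1,2} → {1} (was {}); enqueue []
  #7 pop 0: in={2} → {0,1,2,3} (no change)
  #8 pop 2: in={0,1,2,3} → {1,2} (no change)

Fixpoint:
  val[0] = {0,1,2,3}
  val[1] = {1}
  val[2] = {1,2}
  val[3] = {2}
  val[4] = {0,1,2,3}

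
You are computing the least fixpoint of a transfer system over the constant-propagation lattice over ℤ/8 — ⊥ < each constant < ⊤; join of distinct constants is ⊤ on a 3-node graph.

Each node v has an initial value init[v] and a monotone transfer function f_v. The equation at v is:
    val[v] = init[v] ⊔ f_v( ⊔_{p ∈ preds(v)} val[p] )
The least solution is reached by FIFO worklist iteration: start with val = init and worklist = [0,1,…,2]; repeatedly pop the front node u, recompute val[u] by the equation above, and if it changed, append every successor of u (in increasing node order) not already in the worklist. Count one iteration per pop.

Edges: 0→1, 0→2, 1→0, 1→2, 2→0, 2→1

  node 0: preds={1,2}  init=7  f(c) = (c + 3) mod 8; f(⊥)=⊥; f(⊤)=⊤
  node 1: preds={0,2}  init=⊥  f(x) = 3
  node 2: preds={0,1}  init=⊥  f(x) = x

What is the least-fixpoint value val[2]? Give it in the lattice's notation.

⊤

Trace (6 dequeues):
  [1] u=0 | in ⊥ | out 7 | ==
  [2] u=1 | in 7 | out 3 | prev ⊥ | push {0}
  [3] u=2 | in ⊤ | out ⊤ | prev ⊥ | push {1}
  [4] u=0 | in ⊤ | out ⊤ | prev 7 | push {2}
  [5] u=1 | in ⊤ | out 3 | ==
  [6] u=2 | in ⊤ | out ⊤ | ==

Converged values:
  [0] ⊤
  [1] 3
  [2] ⊤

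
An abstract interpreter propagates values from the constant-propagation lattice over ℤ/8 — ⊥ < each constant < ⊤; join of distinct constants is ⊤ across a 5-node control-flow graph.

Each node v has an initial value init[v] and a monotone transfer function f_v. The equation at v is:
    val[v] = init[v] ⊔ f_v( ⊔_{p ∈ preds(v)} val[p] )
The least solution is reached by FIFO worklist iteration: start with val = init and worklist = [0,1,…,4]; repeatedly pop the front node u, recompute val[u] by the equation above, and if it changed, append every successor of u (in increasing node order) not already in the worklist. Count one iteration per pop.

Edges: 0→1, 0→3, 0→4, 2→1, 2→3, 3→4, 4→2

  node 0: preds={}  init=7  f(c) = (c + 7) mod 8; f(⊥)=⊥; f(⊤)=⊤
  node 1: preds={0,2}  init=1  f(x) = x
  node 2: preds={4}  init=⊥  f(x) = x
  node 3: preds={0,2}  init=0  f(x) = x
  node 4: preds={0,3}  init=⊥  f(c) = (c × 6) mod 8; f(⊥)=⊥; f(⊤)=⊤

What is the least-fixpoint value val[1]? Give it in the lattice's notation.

Iteration log — 8 steps:
  step 1. node 0  ⊔preds=⊥  new=7  stable
  step 2. node 1  ⊔preds=7  new=⊤  old=1  +wl: 
  step 3. node 2  ⊔preds=⊥  new=⊥  stable
  step 4. node 3  ⊔preds=7  new=⊤  old=0  +wl: 
  step 5. node 4  ⊔preds=⊤  new=⊤  old=⊥  +wl: 2
  step 6. node 2  ⊔preds=⊤  new=⊤  old=⊥  +wl: 1,3
  step 7. node 1  ⊔preds=⊤  new=⊤  stable
  step 8. node 3  ⊔preds=⊤  new=⊤  stable

Least fixpoint reached:
  node 0: 7
  node 1: ⊤
  node 2: ⊤
  node 3: ⊤
  node 4: ⊤

⊤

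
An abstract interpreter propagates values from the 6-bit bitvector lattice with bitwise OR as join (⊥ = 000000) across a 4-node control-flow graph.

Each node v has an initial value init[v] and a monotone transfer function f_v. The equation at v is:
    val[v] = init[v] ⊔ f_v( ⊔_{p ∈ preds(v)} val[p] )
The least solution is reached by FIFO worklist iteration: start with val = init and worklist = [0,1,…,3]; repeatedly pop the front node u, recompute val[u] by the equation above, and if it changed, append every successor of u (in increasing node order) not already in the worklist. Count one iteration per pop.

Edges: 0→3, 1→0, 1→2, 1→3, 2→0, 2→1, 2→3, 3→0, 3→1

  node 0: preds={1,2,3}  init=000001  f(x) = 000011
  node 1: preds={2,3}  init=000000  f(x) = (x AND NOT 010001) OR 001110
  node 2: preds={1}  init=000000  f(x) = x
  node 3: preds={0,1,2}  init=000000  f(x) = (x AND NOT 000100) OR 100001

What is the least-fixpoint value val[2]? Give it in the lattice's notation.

Trace (11 dequeues):
  [1] u=0 | in 000000 | out 000011 | prev 000001 | push {}
  [2] u=1 | in 000000 | out 001110 | prev 000000 | push {0}
  [3] u=2 | in 001110 | out 001110 | prev 000000 | push {1}
  [4] u=3 | in 001111 | out 101011 | prev 000000 | push {}
  [5] u=0 | in 101111 | out 000011 | ==
  [6] u=1 | in 101111 | out 101110 | prev 001110 | push {0,2,3}
  [7] u=0 | in 101111 | out 000011 | ==
  [8] u=2 | in 101110 | out 101110 | prev 001110 | push {0,1}
  [9] u=3 | in 101111 | out 101011 | ==
  [10] u=0 | in 101111 | out 000011 | ==
  [11] u=1 | in 101111 | out 101110 | ==

Converged values:
  [0] 000011
  [1] 101110
  [2] 101110
  [3] 101011

101110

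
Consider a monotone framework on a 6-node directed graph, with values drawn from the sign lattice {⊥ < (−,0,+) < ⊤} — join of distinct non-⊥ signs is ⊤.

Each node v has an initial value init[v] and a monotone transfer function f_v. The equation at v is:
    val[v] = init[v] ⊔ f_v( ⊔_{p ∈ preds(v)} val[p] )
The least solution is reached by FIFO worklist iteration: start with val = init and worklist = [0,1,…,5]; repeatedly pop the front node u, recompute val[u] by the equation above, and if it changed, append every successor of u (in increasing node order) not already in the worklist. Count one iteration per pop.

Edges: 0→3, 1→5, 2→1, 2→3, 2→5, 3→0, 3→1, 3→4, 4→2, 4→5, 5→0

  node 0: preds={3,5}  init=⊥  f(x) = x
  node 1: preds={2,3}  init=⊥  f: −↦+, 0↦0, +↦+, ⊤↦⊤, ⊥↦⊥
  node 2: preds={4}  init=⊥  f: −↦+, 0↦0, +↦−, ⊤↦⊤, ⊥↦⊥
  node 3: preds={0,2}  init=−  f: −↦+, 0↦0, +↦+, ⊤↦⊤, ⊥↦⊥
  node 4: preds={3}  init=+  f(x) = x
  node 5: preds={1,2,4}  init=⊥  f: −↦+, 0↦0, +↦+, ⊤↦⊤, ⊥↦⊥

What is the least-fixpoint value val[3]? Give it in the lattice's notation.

Worklist (12 pops):
  #1 pop 0: in=− → − (was ⊥); enqueue []
  #2 pop 1: in=− → + (was ⊥); enqueue []
  #3 pop 2: in=+ → − (was ⊥); enqueue [1]
  #4 pop 3: in=− → ⊤ (was −); enqueue [0]
  #5 pop 4: in=⊤ → ⊤ (was +); enqueue [2]
  #6 pop 5: in=⊤ → ⊤ (was ⊥); enqueue []
  #7 pop 1: in=⊤ → ⊤ (was +); enqueue [5]
  #8 pop 0: in=⊤ → ⊤ (was −); enqueue [3]
  #9 pop 2: in=⊤ → ⊤ (was −); enqueue [1]
  #10 pop 5: in=⊤ → ⊤ (no change)
  #11 pop 3: in=⊤ → ⊤ (no change)
  #12 pop 1: in=⊤ → ⊤ (no change)

Fixpoint:
  val[0] = ⊤
  val[1] = ⊤
  val[2] = ⊤
  val[3] = ⊤
  val[4] = ⊤
  val[5] = ⊤

⊤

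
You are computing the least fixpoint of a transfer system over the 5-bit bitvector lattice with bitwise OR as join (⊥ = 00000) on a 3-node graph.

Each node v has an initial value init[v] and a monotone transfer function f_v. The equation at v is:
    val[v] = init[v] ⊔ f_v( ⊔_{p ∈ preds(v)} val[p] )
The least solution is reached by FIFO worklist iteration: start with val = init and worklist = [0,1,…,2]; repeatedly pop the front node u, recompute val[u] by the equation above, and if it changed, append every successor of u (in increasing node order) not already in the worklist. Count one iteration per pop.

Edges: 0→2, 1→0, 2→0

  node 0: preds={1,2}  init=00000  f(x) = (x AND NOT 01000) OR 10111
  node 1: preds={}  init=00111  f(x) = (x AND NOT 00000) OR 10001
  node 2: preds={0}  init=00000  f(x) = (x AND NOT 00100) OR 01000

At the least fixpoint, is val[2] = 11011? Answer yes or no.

Worklist (4 pops):
  #1 pop 0: in=00111 → 10111 (was 00000); enqueue []
  #2 pop 1: in=00000 → 10111 (was 00111); enqueue [0]
  #3 pop 2: in=10111 → 11011 (was 00000); enqueue []
  #4 pop 0: in=11111 → 10111 (no change)

Fixpoint:
  val[0] = 10111
  val[1] = 10111
  val[2] = 11011

yes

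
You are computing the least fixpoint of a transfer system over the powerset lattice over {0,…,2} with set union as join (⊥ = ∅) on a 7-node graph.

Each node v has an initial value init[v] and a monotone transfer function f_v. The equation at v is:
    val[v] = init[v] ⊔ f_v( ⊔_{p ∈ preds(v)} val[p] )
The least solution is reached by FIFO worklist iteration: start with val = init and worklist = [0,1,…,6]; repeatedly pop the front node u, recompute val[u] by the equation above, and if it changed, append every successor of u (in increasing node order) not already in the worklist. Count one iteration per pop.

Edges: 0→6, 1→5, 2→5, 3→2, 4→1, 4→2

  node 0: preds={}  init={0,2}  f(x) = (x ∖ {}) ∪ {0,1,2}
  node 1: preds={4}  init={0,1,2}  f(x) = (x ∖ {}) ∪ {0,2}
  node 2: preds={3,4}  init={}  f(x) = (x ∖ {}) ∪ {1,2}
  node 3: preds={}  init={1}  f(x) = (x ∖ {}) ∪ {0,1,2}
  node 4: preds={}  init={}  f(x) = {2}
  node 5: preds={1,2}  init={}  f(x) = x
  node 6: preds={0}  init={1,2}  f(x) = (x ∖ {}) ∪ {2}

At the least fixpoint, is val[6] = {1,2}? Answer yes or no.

Trace (10 dequeues):
  [1] u=0 | in {} | out {0,1,2} | prev {0,2} | push {}
  [2] u=1 | in {} | out {0,1,2} | ==
  [3] u=2 | in {1} | out {1,2} | prev {} | push {}
  [4] u=3 | in {} | out {0,1,2} | prev {1} | push {2}
  [5] u=4 | in {} | out {2} | prev {} | push {1}
  [6] u=5 | in {0,1,2} | out {0,1,2} | prev {} | push {}
  [7] u=6 | in {0,1,2} | out {0,1,2} | prev {1,2} | push {}
  [8] u=2 | in {0,1,2} | out {0,1,2} | prev {1,2} | push {5}
  [9] u=1 | in {2} | out {0,1,2} | ==
  [10] u=5 | in {0,1,2} | out {0,1,2} | ==

Converged values:
  [0] {0,1,2}
  [1] {0,1,2}
  [2] {0,1,2}
  [3] {0,1,2}
  [4] {2}
  [5] {0,1,2}
  [6] {0,1,2}

no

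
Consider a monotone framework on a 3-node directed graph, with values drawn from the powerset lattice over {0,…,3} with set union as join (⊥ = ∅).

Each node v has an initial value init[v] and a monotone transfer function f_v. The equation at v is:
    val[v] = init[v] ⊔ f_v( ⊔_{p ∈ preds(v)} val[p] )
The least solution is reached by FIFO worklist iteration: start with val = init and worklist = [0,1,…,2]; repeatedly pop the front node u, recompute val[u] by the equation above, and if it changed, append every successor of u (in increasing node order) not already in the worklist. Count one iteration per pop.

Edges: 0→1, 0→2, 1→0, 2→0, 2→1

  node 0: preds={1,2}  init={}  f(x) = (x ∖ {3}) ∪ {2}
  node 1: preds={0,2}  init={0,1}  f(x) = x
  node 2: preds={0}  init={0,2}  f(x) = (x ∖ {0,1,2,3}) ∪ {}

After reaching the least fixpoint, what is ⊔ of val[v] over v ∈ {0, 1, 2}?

{0,1,2}

Trace (4 dequeues):
  [1] u=0 | in {0,1,2} | out {0,1,2} | prev {} | push {}
  [2] u=1 | in {0,1,2} | out {0,1,2} | prev {0,1} | push {0}
  [3] u=2 | in {0,1,2} | out {0,2} | ==
  [4] u=0 | in {0,1,2} | out {0,1,2} | ==

Converged values:
  [0] {0,1,2}
  [1] {0,1,2}
  [2] {0,2}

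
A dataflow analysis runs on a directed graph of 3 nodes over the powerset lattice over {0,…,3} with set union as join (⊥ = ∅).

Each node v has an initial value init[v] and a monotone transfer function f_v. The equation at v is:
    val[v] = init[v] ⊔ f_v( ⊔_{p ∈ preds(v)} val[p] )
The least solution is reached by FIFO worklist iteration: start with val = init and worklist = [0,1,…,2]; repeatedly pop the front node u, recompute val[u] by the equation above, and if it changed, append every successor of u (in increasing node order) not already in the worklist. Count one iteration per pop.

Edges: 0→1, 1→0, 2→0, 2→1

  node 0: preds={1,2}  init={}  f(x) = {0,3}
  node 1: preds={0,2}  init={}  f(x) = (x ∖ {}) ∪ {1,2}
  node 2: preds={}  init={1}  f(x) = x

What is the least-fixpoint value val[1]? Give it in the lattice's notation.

Trace (4 dequeues):
  [1] u=0 | in {1} | out {0,3} | prev {} | push {}
  [2] u=1 | in {0,1,3} | out {0,1,2,3} | prev {} | push {0}
  [3] u=2 | in {} | out {1} | ==
  [4] u=0 | in {0,1,2,3} | out {0,3} | ==

Converged values:
  [0] {0,3}
  [1] {0,1,2,3}
  [2] {1}

{0,1,2,3}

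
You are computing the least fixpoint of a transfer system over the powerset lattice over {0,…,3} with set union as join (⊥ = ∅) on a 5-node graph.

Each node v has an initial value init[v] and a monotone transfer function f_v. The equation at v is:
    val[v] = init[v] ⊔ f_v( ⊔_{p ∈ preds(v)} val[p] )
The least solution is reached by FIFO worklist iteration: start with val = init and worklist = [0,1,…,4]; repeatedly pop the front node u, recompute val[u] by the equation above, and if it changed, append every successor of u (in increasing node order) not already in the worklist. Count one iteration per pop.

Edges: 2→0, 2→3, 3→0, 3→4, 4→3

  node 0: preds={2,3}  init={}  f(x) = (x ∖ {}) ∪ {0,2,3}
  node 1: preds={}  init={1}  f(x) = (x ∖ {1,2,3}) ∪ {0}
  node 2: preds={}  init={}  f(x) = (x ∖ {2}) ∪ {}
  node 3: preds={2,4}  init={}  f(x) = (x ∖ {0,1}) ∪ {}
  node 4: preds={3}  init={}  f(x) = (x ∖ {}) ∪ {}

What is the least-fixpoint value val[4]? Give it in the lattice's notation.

Worklist (5 pops):
  #1 pop 0: in={} → {0,2,3} (was {}); enqueue []
  #2 pop 1: in={} → {0,1} (was {1}); enqueue []
  #3 pop 2: in={} → {} (no change)
  #4 pop 3: in={} → {} (no change)
  #5 pop 4: in={} → {} (no change)

Fixpoint:
  val[0] = {0,2,3}
  val[1] = {0,1}
  val[2] = {}
  val[3] = {}
  val[4] = {}

{}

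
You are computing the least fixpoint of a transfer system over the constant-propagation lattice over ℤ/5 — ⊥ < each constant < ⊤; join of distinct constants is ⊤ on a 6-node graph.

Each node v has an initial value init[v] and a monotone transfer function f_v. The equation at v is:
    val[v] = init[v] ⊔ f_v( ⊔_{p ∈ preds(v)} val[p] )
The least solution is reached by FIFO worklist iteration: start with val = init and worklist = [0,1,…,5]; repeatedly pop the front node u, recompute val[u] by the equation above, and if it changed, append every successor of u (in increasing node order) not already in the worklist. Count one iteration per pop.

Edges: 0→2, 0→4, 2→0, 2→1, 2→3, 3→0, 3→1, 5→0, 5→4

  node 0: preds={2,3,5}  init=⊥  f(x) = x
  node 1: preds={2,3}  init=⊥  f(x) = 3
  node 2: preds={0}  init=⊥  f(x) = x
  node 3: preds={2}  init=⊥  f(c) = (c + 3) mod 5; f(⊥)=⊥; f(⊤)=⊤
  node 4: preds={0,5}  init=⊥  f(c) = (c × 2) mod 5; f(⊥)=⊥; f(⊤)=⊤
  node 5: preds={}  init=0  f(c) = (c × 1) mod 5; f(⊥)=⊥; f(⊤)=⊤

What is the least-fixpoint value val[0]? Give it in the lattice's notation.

⊤

Iteration log — 15 steps:
  step 1. node 0  ⊔preds=0  new=0  old=⊥  +wl: 
  step 2. node 1  ⊔preds=⊥  new=3  old=⊥  +wl: 
  step 3. node 2  ⊔preds=0  new=0  old=⊥  +wl: 0,1
  step 4. node 3  ⊔preds=0  new=3  old=⊥  +wl: 
  step 5. node 4  ⊔preds=0  new=0  old=⊥  +wl: 
  step 6. node 5  ⊔preds=⊥  new=0  stable
  step 7. node 0  ⊔preds=⊤  new=⊤  old=0  +wl: 2,4
  step 8. node 1  ⊔preds=⊤  new=3  stable
  step 9. node 2  ⊔preds=⊤  new=⊤  old=0  +wl: 0,1,3
  step 10. node 4  ⊔preds=⊤  new=⊤  old=0  +wl: 
  step 11. node 0  ⊔preds=⊤  new=⊤  stable
  step 12. node 1  ⊔preds=⊤  new=3  stable
  step 13. node 3  ⊔preds=⊤  new=⊤  old=3  +wl: 0,1
  step 14. node 0  ⊔preds=⊤  new=⊤  stable
  step 15. node 1  ⊔preds=⊤  new=3  stable

Least fixpoint reached:
  node 0: ⊤
  node 1: 3
  node 2: ⊤
  node 3: ⊤
  node 4: ⊤
  node 5: 0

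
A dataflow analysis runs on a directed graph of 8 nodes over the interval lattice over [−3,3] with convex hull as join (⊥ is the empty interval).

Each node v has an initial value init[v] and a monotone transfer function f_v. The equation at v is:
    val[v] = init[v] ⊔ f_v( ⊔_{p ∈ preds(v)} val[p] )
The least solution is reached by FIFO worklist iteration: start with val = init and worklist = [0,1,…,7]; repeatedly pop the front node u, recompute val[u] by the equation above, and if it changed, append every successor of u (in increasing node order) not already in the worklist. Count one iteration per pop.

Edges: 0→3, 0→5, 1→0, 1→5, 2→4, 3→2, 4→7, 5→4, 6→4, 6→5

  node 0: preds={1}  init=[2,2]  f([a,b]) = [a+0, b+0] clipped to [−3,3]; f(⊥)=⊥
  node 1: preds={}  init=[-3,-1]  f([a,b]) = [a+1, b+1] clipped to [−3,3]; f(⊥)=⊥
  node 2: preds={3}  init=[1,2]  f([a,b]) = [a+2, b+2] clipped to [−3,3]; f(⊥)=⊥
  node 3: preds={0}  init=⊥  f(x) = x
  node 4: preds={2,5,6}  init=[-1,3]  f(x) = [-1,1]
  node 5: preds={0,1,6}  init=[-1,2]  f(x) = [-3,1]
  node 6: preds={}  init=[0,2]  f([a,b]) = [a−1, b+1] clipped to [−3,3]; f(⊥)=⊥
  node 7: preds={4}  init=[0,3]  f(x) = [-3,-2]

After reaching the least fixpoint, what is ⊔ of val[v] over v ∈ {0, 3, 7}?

Trace (10 dequeues):
  [1] u=0 | in [-3,-1] | out [-3,2] | prev [2,2] | push {}
  [2] u=1 | in ⊥ | out [-3,-1] | ==
  [3] u=2 | in ⊥ | out [1,2] | ==
  [4] u=3 | in [-3,2] | out [-3,2] | prev ⊥ | push {2}
  [5] u=4 | in [-1,2] | out [-1,3] | ==
  [6] u=5 | in [-3,2] | out [-3,2] | prev [-1,2] | push {4}
  [7] u=6 | in ⊥ | out [0,2] | ==
  [8] u=7 | in [-1,3] | out [-3,3] | prev [0,3] | push {}
  [9] u=2 | in [-3,2] | out [-1,3] | prev [1,2] | push {}
  [10] u=4 | in [-3,3] | out [-1,3] | ==

Converged values:
  [0] [-3,2]
  [1] [-3,-1]
  [2] [-1,3]
  [3] [-3,2]
  [4] [-1,3]
  [5] [-3,2]
  [6] [0,2]
  [7] [-3,3]

[-3,3]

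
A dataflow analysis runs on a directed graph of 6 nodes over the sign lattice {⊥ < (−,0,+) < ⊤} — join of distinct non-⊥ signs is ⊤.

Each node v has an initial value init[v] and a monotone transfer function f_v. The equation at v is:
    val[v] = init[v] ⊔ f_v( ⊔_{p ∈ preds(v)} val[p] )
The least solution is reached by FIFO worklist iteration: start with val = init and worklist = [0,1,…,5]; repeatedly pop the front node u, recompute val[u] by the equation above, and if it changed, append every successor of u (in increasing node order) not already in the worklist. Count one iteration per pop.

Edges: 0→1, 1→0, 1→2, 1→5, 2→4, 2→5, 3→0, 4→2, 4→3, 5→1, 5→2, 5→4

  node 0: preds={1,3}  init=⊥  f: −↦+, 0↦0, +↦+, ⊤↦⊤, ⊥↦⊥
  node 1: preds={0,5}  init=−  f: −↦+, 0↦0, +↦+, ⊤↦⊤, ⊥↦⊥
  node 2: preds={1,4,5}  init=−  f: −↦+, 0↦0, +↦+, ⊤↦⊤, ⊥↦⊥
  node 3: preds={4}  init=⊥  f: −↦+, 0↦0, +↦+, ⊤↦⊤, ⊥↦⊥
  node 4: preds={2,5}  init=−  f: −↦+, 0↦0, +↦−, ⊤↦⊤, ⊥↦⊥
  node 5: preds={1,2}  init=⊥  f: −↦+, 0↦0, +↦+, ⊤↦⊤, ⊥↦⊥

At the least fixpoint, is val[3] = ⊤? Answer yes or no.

Trace (12 dequeues):
  [1] u=0 | in − | out + | prev ⊥ | push {}
  [2] u=1 | in + | out ⊤ | prev − | push {0}
  [3] u=2 | in ⊤ | out ⊤ | prev − | push {}
  [4] u=3 | in − | out + | prev ⊥ | push {}
  [5] u=4 | in ⊤ | out ⊤ | prev − | push {2,3}
  [6] u=5 | in ⊤ | out ⊤ | prev ⊥ | push {1,4}
  [7] u=0 | in ⊤ | out ⊤ | prev + | push {}
  [8] u=2 | in ⊤ | out ⊤ | ==
  [9] u=3 | in ⊤ | out ⊤ | prev + | push {0}
  [10] u=1 | in ⊤ | out ⊤ | ==
  [11] u=4 | in ⊤ | out ⊤ | ==
  [12] u=0 | in ⊤ | out ⊤ | ==

Converged values:
  [0] ⊤
  [1] ⊤
  [2] ⊤
  [3] ⊤
  [4] ⊤
  [5] ⊤

yes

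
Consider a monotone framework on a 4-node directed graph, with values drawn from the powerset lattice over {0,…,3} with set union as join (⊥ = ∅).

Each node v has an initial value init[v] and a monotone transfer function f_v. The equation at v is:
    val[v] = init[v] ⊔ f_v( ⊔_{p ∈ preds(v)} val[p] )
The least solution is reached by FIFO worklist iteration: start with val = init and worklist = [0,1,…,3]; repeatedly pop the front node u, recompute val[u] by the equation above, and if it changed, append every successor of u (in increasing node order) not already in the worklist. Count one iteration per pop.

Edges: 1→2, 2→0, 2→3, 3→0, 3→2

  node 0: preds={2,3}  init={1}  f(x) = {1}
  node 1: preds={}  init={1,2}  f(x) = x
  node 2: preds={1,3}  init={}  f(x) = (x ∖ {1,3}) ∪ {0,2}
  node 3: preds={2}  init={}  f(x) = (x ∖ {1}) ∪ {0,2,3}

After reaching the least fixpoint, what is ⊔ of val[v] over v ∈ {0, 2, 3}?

Trace (6 dequeues):
  [1] u=0 | in {} | out {1} | ==
  [2] u=1 | in {} | out {1,2} | ==
  [3] u=2 | in {1,2} | out {0,2} | prev {} | push {0}
  [4] u=3 | in {0,2} | out {0,2,3} | prev {} | push {2}
  [5] u=0 | in {0,2,3} | out {1} | ==
  [6] u=2 | in {0,1,2,3} | out {0,2} | ==

Converged values:
  [0] {1}
  [1] {1,2}
  [2] {0,2}
  [3] {0,2,3}

{0,1,2,3}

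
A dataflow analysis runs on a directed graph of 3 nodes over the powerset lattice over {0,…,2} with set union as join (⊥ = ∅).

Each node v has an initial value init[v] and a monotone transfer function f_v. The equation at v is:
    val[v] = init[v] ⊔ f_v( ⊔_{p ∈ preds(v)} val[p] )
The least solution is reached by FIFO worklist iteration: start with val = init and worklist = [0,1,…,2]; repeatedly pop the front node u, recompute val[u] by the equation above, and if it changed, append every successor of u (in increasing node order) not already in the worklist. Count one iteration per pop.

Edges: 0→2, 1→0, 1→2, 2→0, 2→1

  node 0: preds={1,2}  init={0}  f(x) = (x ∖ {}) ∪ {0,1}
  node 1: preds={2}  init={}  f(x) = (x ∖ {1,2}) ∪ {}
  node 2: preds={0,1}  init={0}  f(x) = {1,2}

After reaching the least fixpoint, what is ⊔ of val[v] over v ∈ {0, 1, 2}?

{0,1,2}

Trace (6 dequeues):
  [1] u=0 | in {0} | out {0,1} | prev {0} | push {}
  [2] u=1 | in {0} | out {0} | prev {} | push {0}
  [3] u=2 | in {0,1} | out {0,1,2} | prev {0} | push {1}
  [4] u=0 | in {0,1,2} | out {0,1,2} | prev {0,1} | push {2}
  [5] u=1 | in {0,1,2} | out {0} | ==
  [6] u=2 | in {0,1,2} | out {0,1,2} | ==

Converged values:
  [0] {0,1,2}
  [1] {0}
  [2] {0,1,2}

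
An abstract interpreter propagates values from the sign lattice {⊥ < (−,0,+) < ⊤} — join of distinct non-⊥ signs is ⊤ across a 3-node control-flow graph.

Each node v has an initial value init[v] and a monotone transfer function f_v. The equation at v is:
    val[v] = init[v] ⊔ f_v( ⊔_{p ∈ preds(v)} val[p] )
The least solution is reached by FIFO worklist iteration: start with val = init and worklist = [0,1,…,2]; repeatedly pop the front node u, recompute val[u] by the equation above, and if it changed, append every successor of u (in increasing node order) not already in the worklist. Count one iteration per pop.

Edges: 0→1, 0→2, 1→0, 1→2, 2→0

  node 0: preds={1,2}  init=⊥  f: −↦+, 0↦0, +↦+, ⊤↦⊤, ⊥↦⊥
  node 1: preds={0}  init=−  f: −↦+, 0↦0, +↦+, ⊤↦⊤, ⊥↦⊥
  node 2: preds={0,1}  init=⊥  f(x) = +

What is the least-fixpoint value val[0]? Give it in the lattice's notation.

⊤

Trace (6 dequeues):
  [1] u=0 | in − | out + | prev ⊥ | push {}
  [2] u=1 | in + | out ⊤ | prev − | push {0}
  [3] u=2 | in ⊤ | out + | prev ⊥ | push {}
  [4] u=0 | in ⊤ | out ⊤ | prev + | push {1,2}
  [5] u=1 | in ⊤ | out ⊤ | ==
  [6] u=2 | in ⊤ | out + | ==

Converged values:
  [0] ⊤
  [1] ⊤
  [2] +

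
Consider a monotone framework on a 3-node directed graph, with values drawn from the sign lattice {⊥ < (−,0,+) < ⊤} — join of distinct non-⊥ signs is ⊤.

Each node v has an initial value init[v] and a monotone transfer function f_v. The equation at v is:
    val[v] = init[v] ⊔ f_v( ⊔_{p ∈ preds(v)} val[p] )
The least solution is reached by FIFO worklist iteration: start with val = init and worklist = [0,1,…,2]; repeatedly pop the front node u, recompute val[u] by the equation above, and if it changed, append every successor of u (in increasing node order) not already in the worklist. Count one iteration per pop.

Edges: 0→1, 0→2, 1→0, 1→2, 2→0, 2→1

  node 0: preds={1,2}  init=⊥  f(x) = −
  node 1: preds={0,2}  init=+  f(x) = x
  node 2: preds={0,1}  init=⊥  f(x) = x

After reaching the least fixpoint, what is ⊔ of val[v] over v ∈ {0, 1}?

Worklist (5 pops):
  #1 pop 0: in=+ → − (was ⊥); enqueue []
  #2 pop 1: in=− → ⊤ (was +); enqueue [0]
  #3 pop 2: in=⊤ → ⊤ (was ⊥); enqueue [1]
  #4 pop 0: in=⊤ → − (no change)
  #5 pop 1: in=⊤ → ⊤ (no change)

Fixpoint:
  val[0] = −
  val[1] = ⊤
  val[2] = ⊤

⊤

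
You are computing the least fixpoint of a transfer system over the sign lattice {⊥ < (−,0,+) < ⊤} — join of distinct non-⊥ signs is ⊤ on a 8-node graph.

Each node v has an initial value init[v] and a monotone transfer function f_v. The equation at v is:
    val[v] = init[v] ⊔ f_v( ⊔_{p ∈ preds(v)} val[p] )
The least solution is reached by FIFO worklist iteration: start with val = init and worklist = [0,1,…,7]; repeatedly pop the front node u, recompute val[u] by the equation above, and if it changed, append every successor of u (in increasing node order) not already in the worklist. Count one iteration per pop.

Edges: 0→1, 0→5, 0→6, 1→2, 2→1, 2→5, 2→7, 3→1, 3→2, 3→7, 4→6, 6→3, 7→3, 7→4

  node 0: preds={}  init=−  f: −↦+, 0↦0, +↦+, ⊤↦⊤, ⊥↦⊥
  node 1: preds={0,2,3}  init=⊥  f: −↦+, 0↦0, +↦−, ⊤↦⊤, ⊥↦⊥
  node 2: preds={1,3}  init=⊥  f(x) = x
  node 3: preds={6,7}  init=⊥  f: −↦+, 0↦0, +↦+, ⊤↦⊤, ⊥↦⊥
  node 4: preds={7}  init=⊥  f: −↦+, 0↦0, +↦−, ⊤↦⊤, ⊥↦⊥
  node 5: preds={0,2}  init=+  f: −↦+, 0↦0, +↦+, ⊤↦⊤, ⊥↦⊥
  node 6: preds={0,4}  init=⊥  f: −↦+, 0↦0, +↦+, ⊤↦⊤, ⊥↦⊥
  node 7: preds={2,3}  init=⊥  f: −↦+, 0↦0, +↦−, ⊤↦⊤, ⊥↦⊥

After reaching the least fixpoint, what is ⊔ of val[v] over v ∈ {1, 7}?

Worklist (19 pops):
  #1 pop 0: in=⊥ → − (no change)
  #2 pop 1: in=− → + (was ⊥); enqueue []
  #3 pop 2: in=+ → + (was ⊥); enqueue [1]
  #4 pop 3: in=⊥ → ⊥ (no change)
  #5 pop 4: in=⊥ → ⊥ (no change)
  #6 pop 5: in=⊤ → ⊤ (was +); enqueue []
  #7 pop 6: in=− → + (was ⊥); enqueue [3]
  #8 pop 7: in=+ → − (was ⊥); enqueue [4]
  #9 pop 1: in=⊤ → ⊤ (was +); enqueue [2]
  #10 pop 3: in=⊤ → ⊤ (was ⊥); enqueue [1,7]
  #11 pop 4: in=− → + (was ⊥); enqueue [6]
  #12 pop 2: in=⊤ → ⊤ (was +); enqueue [5]
  #13 pop 1: in=⊤ → ⊤ (no change)
  #14 pop 7: in=⊤ → ⊤ (was −); enqueue [3,4]
  #15 pop 6: in=⊤ → ⊤ (was +); enqueue []
  #16 pop 5: in=⊤ → ⊤ (no change)
  #17 pop 3: in=⊤ → ⊤ (no change)
  #18 pop 4: in=⊤ → ⊤ (was +); enqueue [6]
  #19 pop 6: in=⊤ → ⊤ (no change)

Fixpoint:
  val[0] = −
  val[1] = ⊤
  val[2] = ⊤
  val[3] = ⊤
  val[4] = ⊤
  val[5] = ⊤
  val[6] = ⊤
  val[7] = ⊤

⊤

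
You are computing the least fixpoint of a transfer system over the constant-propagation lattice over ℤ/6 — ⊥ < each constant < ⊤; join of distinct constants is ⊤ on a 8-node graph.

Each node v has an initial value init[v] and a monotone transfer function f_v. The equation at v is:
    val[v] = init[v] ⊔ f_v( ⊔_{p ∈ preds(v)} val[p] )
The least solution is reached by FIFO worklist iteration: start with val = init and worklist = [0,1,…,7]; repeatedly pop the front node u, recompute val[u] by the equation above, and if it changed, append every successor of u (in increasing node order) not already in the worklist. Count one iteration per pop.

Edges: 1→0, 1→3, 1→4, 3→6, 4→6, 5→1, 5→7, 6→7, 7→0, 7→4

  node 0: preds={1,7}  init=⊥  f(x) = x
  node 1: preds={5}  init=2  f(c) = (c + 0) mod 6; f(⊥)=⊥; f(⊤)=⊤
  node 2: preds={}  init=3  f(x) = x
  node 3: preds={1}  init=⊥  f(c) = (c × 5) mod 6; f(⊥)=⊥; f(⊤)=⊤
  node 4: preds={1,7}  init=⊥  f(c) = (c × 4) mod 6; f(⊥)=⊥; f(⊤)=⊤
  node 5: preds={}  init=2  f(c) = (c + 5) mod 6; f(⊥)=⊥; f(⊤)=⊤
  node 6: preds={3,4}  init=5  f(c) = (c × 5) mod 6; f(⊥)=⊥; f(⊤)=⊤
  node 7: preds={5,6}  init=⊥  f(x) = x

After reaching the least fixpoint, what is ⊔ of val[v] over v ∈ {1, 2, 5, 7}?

Worklist (11 pops):
  #1 pop 0: in=2 → 2 (was ⊥); enqueue []
  #2 pop 1: in=2 → 2 (no change)
  #3 pop 2: in=⊥ → 3 (no change)
  #4 pop 3: in=2 → 4 (was ⊥); enqueue []
  #5 pop 4: in=2 → 2 (was ⊥); enqueue []
  #6 pop 5: in=⊥ → 2 (no change)
  #7 pop 6: in=⊤ → ⊤ (was 5); enqueue []
  #8 pop 7: in=⊤ → ⊤ (was ⊥); enqueue [0,4]
  #9 pop 0: in=⊤ → ⊤ (was 2); enqueue []
  #10 pop 4: in=⊤ → ⊤ (was 2); enqueue [6]
  #11 pop 6: in=⊤ → ⊤ (no change)

Fixpoint:
  val[0] = ⊤
  val[1] = 2
  val[2] = 3
  val[3] = 4
  val[4] = ⊤
  val[5] = 2
  val[6] = ⊤
  val[7] = ⊤

⊤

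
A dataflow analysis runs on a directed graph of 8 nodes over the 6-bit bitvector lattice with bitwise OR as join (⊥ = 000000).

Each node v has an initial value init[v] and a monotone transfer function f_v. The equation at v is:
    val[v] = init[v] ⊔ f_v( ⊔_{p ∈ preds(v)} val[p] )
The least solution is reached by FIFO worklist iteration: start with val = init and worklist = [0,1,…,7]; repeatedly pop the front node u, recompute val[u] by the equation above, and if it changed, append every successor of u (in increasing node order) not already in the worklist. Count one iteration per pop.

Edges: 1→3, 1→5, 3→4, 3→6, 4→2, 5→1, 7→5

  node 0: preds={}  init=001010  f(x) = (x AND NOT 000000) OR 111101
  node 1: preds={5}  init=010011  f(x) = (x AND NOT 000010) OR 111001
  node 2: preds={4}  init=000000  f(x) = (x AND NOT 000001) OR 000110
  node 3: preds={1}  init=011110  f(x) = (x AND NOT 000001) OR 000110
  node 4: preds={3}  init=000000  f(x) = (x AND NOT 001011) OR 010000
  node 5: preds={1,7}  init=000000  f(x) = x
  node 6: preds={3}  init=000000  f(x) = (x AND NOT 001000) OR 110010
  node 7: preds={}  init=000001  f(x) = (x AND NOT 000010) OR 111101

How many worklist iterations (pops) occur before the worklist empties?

Trace (14 dequeues):
  [1] u=0 | in 000000 | out 111111 | prev 001010 | push {}
  [2] u=1 | in 000000 | out 111011 | prev 010011 | push {}
  [3] u=2 | in 000000 | out 000110 | prev 000000 | push {}
  [4] u=3 | in 111011 | out 111110 | prev 011110 | push {}
  [5] u=4 | in 111110 | out 110100 | prev 000000 | push {2}
  [6] u=5 | in 111011 | out 111011 | prev 000000 | push {1}
  [7] u=6 | in 111110 | out 110110 | prev 000000 | push {}
  [8] u=7 | in 000000 | out 111101 | prev 000001 | push {5}
  [9] u=2 | in 110100 | out 110110 | prev 000110 | push {}
  [10] u=1 | in 111011 | out 111011 | ==
  [11] u=5 | in 111111 | out 111111 | prev 111011 | push {1}
  [12] u=1 | in 111111 | out 111111 | prev 111011 | push {3,5}
  [13] u=3 | in 111111 | out 111110 | ==
  [14] u=5 | in 111111 | out 111111 | ==

Converged values:
  [0] 111111
  [1] 111111
  [2] 110110
  [3] 111110
  [4] 110100
  [5] 111111
  [6] 110110
  [7] 111101

14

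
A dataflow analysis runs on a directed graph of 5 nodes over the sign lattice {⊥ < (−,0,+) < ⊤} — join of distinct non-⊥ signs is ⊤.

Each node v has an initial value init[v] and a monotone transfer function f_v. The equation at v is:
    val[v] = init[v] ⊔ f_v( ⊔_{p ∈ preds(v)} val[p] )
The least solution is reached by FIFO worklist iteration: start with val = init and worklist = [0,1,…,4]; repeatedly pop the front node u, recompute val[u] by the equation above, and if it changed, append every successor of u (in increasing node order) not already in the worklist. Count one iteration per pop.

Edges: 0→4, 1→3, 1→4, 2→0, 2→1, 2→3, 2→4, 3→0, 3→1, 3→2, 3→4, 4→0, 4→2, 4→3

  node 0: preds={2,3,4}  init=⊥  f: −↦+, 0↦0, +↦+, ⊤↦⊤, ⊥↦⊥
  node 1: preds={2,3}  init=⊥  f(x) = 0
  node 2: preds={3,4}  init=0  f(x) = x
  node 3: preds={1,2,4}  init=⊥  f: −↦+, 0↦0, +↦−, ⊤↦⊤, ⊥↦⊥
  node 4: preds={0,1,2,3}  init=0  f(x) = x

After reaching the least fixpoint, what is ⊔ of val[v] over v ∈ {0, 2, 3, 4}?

Iteration log — 8 steps:
  step 1. node 0  ⊔preds=0  new=0  old=⊥  +wl: 
  step 2. node 1  ⊔preds=0  new=0  old=⊥  +wl: 
  step 3. node 2  ⊔preds=0  new=0  stable
  step 4. node 3  ⊔preds=0  new=0  old=⊥  +wl: 0,1,2
  step 5. node 4  ⊔preds=0  new=0  stable
  step 6. node 0  ⊔preds=0  new=0  stable
  step 7. node 1  ⊔preds=0  new=0  stable
  step 8. node 2  ⊔preds=0  new=0  stable

Least fixpoint reached:
  node 0: 0
  node 1: 0
  node 2: 0
  node 3: 0
  node 4: 0

0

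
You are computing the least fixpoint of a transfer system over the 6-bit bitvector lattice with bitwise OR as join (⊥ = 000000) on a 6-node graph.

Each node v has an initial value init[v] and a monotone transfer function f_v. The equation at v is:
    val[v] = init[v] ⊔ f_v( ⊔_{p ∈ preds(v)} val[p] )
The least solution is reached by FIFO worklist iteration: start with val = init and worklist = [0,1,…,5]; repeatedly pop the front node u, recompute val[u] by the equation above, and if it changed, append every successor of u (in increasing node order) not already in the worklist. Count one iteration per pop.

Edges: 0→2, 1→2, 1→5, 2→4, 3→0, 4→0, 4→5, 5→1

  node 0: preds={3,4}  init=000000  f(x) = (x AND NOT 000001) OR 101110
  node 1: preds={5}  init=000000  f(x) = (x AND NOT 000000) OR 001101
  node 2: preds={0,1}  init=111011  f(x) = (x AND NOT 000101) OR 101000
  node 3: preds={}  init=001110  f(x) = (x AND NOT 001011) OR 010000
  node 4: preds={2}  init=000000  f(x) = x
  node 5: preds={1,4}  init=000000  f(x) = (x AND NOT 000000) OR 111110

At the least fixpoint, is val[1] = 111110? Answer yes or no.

no

Iteration log — 10 steps:
  step 1. node 0  ⊔preds=001110  new=101110  old=000000  +wl: 
  step 2. node 1  ⊔preds=000000  new=001101  old=000000  +wl: 
  step 3. node 2  ⊔preds=101111  new=111011  stable
  step 4. node 3  ⊔preds=000000  new=011110  old=001110  +wl: 0
  step 5. node 4  ⊔preds=111011  new=111011  old=000000  +wl: 
  step 6. node 5  ⊔preds=111111  new=111111  old=000000  +wl: 1
  step 7. node 0  ⊔preds=111111  new=111110  old=101110  +wl: 2
  step 8. node 1  ⊔preds=111111  new=111111  old=001101  +wl: 5
  step 9. node 2  ⊔preds=111111  new=111011  stable
  step 10. node 5  ⊔preds=111111  new=111111  stable

Least fixpoint reached:
  node 0: 111110
  node 1: 111111
  node 2: 111011
  node 3: 011110
  node 4: 111011
  node 5: 111111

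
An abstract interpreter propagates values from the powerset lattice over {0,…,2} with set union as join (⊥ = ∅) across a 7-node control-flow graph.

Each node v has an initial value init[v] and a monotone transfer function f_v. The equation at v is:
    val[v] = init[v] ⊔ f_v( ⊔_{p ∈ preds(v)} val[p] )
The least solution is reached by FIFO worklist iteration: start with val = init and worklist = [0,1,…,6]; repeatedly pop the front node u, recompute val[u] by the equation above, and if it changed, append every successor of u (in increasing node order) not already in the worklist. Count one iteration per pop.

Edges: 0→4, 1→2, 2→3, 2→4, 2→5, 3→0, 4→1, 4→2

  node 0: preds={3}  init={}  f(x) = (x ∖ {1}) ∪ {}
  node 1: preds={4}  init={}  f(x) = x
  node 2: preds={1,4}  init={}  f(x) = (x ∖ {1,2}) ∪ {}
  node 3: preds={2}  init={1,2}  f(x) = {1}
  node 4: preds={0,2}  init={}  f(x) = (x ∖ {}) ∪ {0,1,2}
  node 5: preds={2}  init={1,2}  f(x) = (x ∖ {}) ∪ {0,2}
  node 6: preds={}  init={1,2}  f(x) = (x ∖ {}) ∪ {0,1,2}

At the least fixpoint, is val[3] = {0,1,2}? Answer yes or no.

no

Trace (12 dequeues):
  [1] u=0 | in {1,2} | out {2} | prev {} | push {}
  [2] u=1 | in {} | out {} | ==
  [3] u=2 | in {} | out {} | ==
  [4] u=3 | in {} | out {1,2} | ==
  [5] u=4 | in {2} | out {0,1,2} | prev {} | push {1,2}
  [6] u=5 | in {} | out {0,1,2} | prev {1,2} | push {}
  [7] u=6 | in {} | out {0,1,2} | prev {1,2} | push {}
  [8] u=1 | in {0,1,2} | out {0,1,2} | prev {} | push {}
  [9] u=2 | in {0,1,2} | out {0} | prev {} | push {3,4,5}
  [10] u=3 | in {0} | out {1,2} | ==
  [11] u=4 | in {0,2} | out {0,1,2} | ==
  [12] u=5 | in {0} | out {0,1,2} | ==

Converged values:
  [0] {2}
  [1] {0,1,2}
  [2] {0}
  [3] {1,2}
  [4] {0,1,2}
  [5] {0,1,2}
  [6] {0,1,2}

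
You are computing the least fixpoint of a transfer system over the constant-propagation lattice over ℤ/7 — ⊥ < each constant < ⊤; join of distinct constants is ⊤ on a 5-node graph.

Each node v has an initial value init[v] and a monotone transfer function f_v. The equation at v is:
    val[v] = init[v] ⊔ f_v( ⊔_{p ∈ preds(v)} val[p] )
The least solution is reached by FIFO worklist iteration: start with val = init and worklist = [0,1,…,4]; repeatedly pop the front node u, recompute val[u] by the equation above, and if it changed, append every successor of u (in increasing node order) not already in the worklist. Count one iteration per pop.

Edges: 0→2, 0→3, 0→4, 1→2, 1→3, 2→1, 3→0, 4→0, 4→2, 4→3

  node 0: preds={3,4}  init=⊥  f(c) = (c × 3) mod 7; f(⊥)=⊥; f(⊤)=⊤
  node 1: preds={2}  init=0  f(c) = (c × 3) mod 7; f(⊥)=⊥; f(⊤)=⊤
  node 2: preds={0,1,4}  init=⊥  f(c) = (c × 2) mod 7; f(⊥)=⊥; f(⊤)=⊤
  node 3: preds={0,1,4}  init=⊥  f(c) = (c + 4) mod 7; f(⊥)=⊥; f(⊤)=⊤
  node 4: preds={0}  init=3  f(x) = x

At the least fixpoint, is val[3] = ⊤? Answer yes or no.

yes

Worklist (10 pops):
  #1 pop 0: in=3 → 2 (was ⊥); enqueue []
  #2 pop 1: in=⊥ → 0 (no change)
  #3 pop 2: in=⊤ → ⊤ (was ⊥); enqueue [1]
  #4 pop 3: in=⊤ → ⊤ (was ⊥); enqueue [0]
  #5 pop 4: in=2 → ⊤ (was 3); enqueue [2,3]
  #6 pop 1: in=⊤ → ⊤ (was 0); enqueue []
  #7 pop 0: in=⊤ → ⊤ (was 2); enqueue [4]
  #8 pop 2: in=⊤ → ⊤ (no change)
  #9 pop 3: in=⊤ → ⊤ (no change)
  #10 pop 4: in=⊤ → ⊤ (no change)

Fixpoint:
  val[0] = ⊤
  val[1] = ⊤
  val[2] = ⊤
  val[3] = ⊤
  val[4] = ⊤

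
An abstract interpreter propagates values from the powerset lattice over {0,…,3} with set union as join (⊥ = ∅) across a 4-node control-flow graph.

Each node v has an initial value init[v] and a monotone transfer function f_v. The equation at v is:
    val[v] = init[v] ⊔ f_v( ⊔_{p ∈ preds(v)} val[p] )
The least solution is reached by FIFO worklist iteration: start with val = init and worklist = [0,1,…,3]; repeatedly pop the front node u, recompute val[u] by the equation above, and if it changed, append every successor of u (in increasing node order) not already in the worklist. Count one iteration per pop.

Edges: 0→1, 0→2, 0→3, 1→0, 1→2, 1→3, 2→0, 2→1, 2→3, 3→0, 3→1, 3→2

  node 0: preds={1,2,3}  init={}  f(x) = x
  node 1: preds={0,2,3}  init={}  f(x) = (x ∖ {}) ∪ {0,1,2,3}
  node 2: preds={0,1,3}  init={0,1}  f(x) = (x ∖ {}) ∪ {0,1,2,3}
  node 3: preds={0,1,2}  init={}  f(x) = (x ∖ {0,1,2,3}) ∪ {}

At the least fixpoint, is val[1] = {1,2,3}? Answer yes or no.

Worklist (8 pops):
  #1 pop 0: in={0,1} → {0,1} (was {}); enqueue []
  #2 pop 1: in={0,1} → {0,1,2,3} (was {}); enqueue [0]
  #3 pop 2: in={0,1,2,3} → {0,1,2,3} (was {0,1}); enqueue [1]
  #4 pop 3: in={0,1,2,3} → {} (no change)
  #5 pop 0: in={0,1,2,3} → {0,1,2,3} (was {0,1}); enqueue [2,3]
  #6 pop 1: in={0,1,2,3} → {0,1,2,3} (no change)
  #7 pop 2: in={0,1,2,3} → {0,1,2,3} (no change)
  #8 pop 3: in={0,1,2,3} → {} (no change)

Fixpoint:
  val[0] = {0,1,2,3}
  val[1] = {0,1,2,3}
  val[2] = {0,1,2,3}
  val[3] = {}

no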